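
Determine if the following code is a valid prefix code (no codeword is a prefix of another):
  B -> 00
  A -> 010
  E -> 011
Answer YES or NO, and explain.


Checking each pair (does one codeword prefix another?):
  B='00' vs A='010': no prefix
  B='00' vs E='011': no prefix
  A='010' vs B='00': no prefix
  A='010' vs E='011': no prefix
  E='011' vs B='00': no prefix
  E='011' vs A='010': no prefix
No violation found over all pairs.

YES -- this is a valid prefix code. No codeword is a prefix of any other codeword.


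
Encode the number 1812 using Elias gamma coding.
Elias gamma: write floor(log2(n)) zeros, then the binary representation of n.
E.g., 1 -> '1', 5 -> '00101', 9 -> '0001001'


num_bits = floor(log2(1812)) + 1 = 11
leading_zeros = num_bits - 1 = 10
binary(1812) = 11100010100

Elias gamma(1812) = '0000000000' + '11100010100' = 000000000011100010100 (21 bits)


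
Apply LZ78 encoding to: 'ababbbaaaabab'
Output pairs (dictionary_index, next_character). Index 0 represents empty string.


LZ78 encoding steps:
Dictionary: {0: ''}
Step 1: w='' (idx 0), next='a' -> output (0, 'a'), add 'a' as idx 1
Step 2: w='' (idx 0), next='b' -> output (0, 'b'), add 'b' as idx 2
Step 3: w='a' (idx 1), next='b' -> output (1, 'b'), add 'ab' as idx 3
Step 4: w='b' (idx 2), next='b' -> output (2, 'b'), add 'bb' as idx 4
Step 5: w='a' (idx 1), next='a' -> output (1, 'a'), add 'aa' as idx 5
Step 6: w='aa' (idx 5), next='b' -> output (5, 'b'), add 'aab' as idx 6
Step 7: w='ab' (idx 3), end of input -> output (3, '')


Encoded: [(0, 'a'), (0, 'b'), (1, 'b'), (2, 'b'), (1, 'a'), (5, 'b'), (3, '')]


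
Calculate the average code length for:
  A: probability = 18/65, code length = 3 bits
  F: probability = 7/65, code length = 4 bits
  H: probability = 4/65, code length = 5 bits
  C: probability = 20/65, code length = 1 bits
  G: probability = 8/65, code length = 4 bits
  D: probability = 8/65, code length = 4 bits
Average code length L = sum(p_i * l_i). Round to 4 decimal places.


Weighted contributions p_i * l_i:
  A: (18/65) * 3 = 54/65
  F: (7/65) * 4 = 28/65
  H: (4/65) * 5 = 20/65
  C: (20/65) * 1 = 20/65
  G: (8/65) * 4 = 32/65
  D: (8/65) * 4 = 32/65
Sum = (54 + 28 + 20 + 20 + 32 + 32)/65 = 186/65

L = 186/65 = 2.8615 bits/symbol


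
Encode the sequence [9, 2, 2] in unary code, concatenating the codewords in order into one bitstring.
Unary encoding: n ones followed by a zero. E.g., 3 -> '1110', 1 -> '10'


Encode each number as n ones followed by a terminating 0:
  9 -> 1111111110 (10 bits)
  2 -> 110 (3 bits)
  2 -> 110 (3 bits)
Total length = 10 + 3 + 3 = 16 bits.

Unary([9, 2, 2]) = 1111111110110110 (16 bits)


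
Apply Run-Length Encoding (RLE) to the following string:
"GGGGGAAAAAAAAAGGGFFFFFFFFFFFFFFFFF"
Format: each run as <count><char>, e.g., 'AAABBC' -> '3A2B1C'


Scanning runs left to right:
  i=0: run of 'G' x 5 -> '5G'
  i=5: run of 'A' x 9 -> '9A'
  i=14: run of 'G' x 3 -> '3G'
  i=17: run of 'F' x 17 -> '17F'

RLE = 5G9A3G17F


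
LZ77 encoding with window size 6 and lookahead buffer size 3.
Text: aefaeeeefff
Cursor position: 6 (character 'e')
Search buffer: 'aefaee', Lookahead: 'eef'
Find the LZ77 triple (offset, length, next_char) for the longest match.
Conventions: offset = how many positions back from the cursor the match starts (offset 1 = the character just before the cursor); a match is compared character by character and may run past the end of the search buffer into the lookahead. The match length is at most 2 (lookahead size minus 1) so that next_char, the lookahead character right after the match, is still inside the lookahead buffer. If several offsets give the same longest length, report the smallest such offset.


Try each offset into the search buffer:
  offset=1 (pos 5, char 'e'): match length 2
  offset=2 (pos 4, char 'e'): match length 2
  offset=3 (pos 3, char 'a'): match length 0
  offset=4 (pos 2, char 'f'): match length 0
  offset=5 (pos 1, char 'e'): match length 1
  offset=6 (pos 0, char 'a'): match length 0
Longest match has length 2, found at offsets 1, 2; take the smallest, offset 1.
next_char = character at position 6 + 2 = 8 -> 'f'

Best match: offset=1, length=2 (matching 'ee' starting at position 5)
LZ77 triple: (1, 2, 'f')


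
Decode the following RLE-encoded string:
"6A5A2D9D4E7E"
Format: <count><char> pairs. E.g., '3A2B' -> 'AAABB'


Expanding each <count><char> pair:
  6A -> 'AAAAAA'
  5A -> 'AAAAA'
  2D -> 'DD'
  9D -> 'DDDDDDDDD'
  4E -> 'EEEE'
  7E -> 'EEEEEEE'

Decoded = AAAAAAAAAAADDDDDDDDDDDEEEEEEEEEEE


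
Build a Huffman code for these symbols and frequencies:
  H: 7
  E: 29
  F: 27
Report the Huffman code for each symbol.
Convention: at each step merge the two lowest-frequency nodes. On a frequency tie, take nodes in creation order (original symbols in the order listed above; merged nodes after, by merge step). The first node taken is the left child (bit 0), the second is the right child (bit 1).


Huffman tree construction:
Step 1: Merge H(7) + F(27) = 34
Step 2: Merge E(29) + (H+F)(34) = 63
Read each symbol's code off the tree from the root (left child = 0, right child = 1).

Codes:
  H: 10 (length 2)
  E: 0 (length 1)
  F: 11 (length 2)
Average code length: 97/63 = 1.5397 bits/symbol


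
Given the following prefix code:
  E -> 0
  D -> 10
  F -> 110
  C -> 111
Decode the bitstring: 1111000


Decoding step by step:
Bits 111 -> C
Bits 10 -> D
Bits 0 -> E
Bits 0 -> E


Decoded message: CDEE


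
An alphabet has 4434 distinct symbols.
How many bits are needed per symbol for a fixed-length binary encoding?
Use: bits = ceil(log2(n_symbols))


log2(4434) = 12.1144
Bracket: 2^12 = 4096 < 4434 <= 2^13 = 8192
So ceil(log2(4434)) = 13

bits = ceil(log2(4434)) = ceil(12.1144) = 13 bits


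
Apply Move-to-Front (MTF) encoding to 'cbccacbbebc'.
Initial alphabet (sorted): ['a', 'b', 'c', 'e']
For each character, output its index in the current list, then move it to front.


MTF encoding:
'c': index 2 in ['a', 'b', 'c', 'e'] -> ['c', 'a', 'b', 'e']
'b': index 2 in ['c', 'a', 'b', 'e'] -> ['b', 'c', 'a', 'e']
'c': index 1 in ['b', 'c', 'a', 'e'] -> ['c', 'b', 'a', 'e']
'c': index 0 in ['c', 'b', 'a', 'e'] -> ['c', 'b', 'a', 'e']
'a': index 2 in ['c', 'b', 'a', 'e'] -> ['a', 'c', 'b', 'e']
'c': index 1 in ['a', 'c', 'b', 'e'] -> ['c', 'a', 'b', 'e']
'b': index 2 in ['c', 'a', 'b', 'e'] -> ['b', 'c', 'a', 'e']
'b': index 0 in ['b', 'c', 'a', 'e'] -> ['b', 'c', 'a', 'e']
'e': index 3 in ['b', 'c', 'a', 'e'] -> ['e', 'b', 'c', 'a']
'b': index 1 in ['e', 'b', 'c', 'a'] -> ['b', 'e', 'c', 'a']
'c': index 2 in ['b', 'e', 'c', 'a'] -> ['c', 'b', 'e', 'a']


Output: [2, 2, 1, 0, 2, 1, 2, 0, 3, 1, 2]


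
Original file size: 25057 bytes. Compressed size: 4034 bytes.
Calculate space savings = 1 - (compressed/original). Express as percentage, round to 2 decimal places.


ratio = compressed/original = 4034/25057 = 0.160993
savings = 1 - ratio = 1 - 0.160993 = 0.839007
as a percentage: 0.839007 * 100 = 83.9%

Space savings = 1 - 4034/25057 = 83.9%


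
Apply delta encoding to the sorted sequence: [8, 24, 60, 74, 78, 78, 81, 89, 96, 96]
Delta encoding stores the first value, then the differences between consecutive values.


First value: 8
Deltas:
  24 - 8 = 16
  60 - 24 = 36
  74 - 60 = 14
  78 - 74 = 4
  78 - 78 = 0
  81 - 78 = 3
  89 - 81 = 8
  96 - 89 = 7
  96 - 96 = 0


Delta encoded: [8, 16, 36, 14, 4, 0, 3, 8, 7, 0]


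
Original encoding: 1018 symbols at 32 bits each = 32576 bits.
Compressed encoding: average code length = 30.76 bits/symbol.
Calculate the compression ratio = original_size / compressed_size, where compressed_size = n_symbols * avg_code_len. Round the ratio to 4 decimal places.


original_size = n_symbols * orig_bits = 1018 * 32 = 32576 bits
compressed_size = n_symbols * avg_code_len = 1018 * 30.76 = 31313.68 bits
ratio = original_size / compressed_size = 32576 / 31313.68 = 1.0403

Compression ratio = 1.0403


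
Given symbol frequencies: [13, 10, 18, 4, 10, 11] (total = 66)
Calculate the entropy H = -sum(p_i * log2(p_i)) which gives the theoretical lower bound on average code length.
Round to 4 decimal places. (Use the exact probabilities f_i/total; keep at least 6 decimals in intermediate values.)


Per-symbol terms -p_i * log2(p_i) with p_i = f_i/66:
  p = 13/66 = 0.196970: log2(p) = -2.343954, -p*log2(p) = 0.461688
  p = 10/66 = 0.151515: log2(p) = -2.722466, -p*log2(p) = 0.412495
  p = 18/66 = 0.272727: log2(p) = -1.874469, -p*log2(p) = 0.511219
  p = 4/66 = 0.060606: log2(p) = -4.044394, -p*log2(p) = 0.245115
  p = 10/66 = 0.151515: log2(p) = -2.722466, -p*log2(p) = 0.412495
  p = 11/66 = 0.166667: log2(p) = -2.584963, -p*log2(p) = 0.430827
H = 0.461688 + 0.412495 + 0.511219 + 0.245115 + 0.412495 + 0.430827 = 2.473839

H = 2.4738 bits/symbol


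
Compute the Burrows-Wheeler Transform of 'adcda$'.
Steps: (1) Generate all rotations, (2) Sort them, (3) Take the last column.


Rotations (sorted):
  0: $adcda -> last char: a
  1: a$adcd -> last char: d
  2: adcda$ -> last char: $
  3: cda$ad -> last char: d
  4: da$adc -> last char: c
  5: dcda$a -> last char: a


BWT = ad$dca


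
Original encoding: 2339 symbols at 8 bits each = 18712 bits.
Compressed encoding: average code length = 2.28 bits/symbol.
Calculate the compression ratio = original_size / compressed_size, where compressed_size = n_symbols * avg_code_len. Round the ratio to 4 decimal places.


original_size = n_symbols * orig_bits = 2339 * 8 = 18712 bits
compressed_size = n_symbols * avg_code_len = 2339 * 2.28 = 5332.92 bits
ratio = original_size / compressed_size = 18712 / 5332.92 = 3.5088

Compression ratio = 3.5088


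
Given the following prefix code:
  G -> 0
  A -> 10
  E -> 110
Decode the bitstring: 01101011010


Decoding step by step:
Bits 0 -> G
Bits 110 -> E
Bits 10 -> A
Bits 110 -> E
Bits 10 -> A


Decoded message: GEAEA


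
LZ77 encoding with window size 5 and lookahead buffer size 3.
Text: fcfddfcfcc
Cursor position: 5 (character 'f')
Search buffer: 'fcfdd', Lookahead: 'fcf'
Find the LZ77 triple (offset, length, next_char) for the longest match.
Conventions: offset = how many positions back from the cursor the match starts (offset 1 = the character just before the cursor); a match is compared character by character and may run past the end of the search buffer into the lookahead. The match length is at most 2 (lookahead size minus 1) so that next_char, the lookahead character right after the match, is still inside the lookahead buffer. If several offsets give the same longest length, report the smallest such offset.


Try each offset into the search buffer:
  offset=1 (pos 4, char 'd'): match length 0
  offset=2 (pos 3, char 'd'): match length 0
  offset=3 (pos 2, char 'f'): match length 1
  offset=4 (pos 1, char 'c'): match length 0
  offset=5 (pos 0, char 'f'): match length 2
Longest match has length 2 at offset 5.
next_char = character at position 5 + 2 = 7 -> 'f'

Best match: offset=5, length=2 (matching 'fc' starting at position 0)
LZ77 triple: (5, 2, 'f')


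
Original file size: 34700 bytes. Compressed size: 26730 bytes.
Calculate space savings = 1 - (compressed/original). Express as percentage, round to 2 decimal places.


ratio = compressed/original = 26730/34700 = 0.770317
savings = 1 - ratio = 1 - 0.770317 = 0.229683
as a percentage: 0.229683 * 100 = 22.97%

Space savings = 1 - 26730/34700 = 22.97%


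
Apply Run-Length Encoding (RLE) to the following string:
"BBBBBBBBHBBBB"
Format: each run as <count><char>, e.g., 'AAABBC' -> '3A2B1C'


Scanning runs left to right:
  i=0: run of 'B' x 8 -> '8B'
  i=8: run of 'H' x 1 -> '1H'
  i=9: run of 'B' x 4 -> '4B'

RLE = 8B1H4B


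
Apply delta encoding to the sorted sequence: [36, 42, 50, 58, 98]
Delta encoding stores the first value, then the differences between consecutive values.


First value: 36
Deltas:
  42 - 36 = 6
  50 - 42 = 8
  58 - 50 = 8
  98 - 58 = 40


Delta encoded: [36, 6, 8, 8, 40]


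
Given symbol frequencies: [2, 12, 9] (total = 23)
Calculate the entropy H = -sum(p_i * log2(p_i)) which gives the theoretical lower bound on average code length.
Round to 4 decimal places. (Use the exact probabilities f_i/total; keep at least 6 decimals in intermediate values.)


Per-symbol terms -p_i * log2(p_i) with p_i = f_i/23:
  p = 2/23 = 0.086957: log2(p) = -3.523562, -p*log2(p) = 0.306397
  p = 12/23 = 0.521739: log2(p) = -0.938599, -p*log2(p) = 0.489704
  p = 9/23 = 0.391304: log2(p) = -1.353637, -p*log2(p) = 0.529684
H = 0.306397 + 0.489704 + 0.529684 = 1.325785

H = 1.3258 bits/symbol


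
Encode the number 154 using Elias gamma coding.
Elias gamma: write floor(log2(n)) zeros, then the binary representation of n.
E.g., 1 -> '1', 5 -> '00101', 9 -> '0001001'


num_bits = floor(log2(154)) + 1 = 8
leading_zeros = num_bits - 1 = 7
binary(154) = 10011010

Elias gamma(154) = '0000000' + '10011010' = 000000010011010 (15 bits)


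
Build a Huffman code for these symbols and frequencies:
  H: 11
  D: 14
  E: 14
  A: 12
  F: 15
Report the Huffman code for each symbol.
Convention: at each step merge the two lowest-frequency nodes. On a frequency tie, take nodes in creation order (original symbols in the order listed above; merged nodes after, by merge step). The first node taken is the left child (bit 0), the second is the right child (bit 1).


Huffman tree construction:
Step 1: Merge H(11) + A(12) = 23
Step 2: Merge D(14) + E(14) = 28
Step 3: Merge F(15) + (H+A)(23) = 38
Step 4: Merge (D+E)(28) + (F+(H+A))(38) = 66
Read each symbol's code off the tree from the root (left child = 0, right child = 1).

Codes:
  H: 110 (length 3)
  D: 00 (length 2)
  E: 01 (length 2)
  A: 111 (length 3)
  F: 10 (length 2)
Average code length: 155/66 = 2.3485 bits/symbol


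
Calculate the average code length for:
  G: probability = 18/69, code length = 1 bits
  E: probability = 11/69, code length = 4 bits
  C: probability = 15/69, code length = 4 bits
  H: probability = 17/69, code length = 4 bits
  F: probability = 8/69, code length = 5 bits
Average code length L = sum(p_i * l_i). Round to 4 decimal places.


Weighted contributions p_i * l_i:
  G: (18/69) * 1 = 18/69
  E: (11/69) * 4 = 44/69
  C: (15/69) * 4 = 60/69
  H: (17/69) * 4 = 68/69
  F: (8/69) * 5 = 40/69
Sum = (18 + 44 + 60 + 68 + 40)/69 = 230/69

L = 230/69 = 3.3333 bits/symbol


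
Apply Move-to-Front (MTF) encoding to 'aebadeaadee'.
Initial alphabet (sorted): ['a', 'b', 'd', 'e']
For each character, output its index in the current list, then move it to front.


MTF encoding:
'a': index 0 in ['a', 'b', 'd', 'e'] -> ['a', 'b', 'd', 'e']
'e': index 3 in ['a', 'b', 'd', 'e'] -> ['e', 'a', 'b', 'd']
'b': index 2 in ['e', 'a', 'b', 'd'] -> ['b', 'e', 'a', 'd']
'a': index 2 in ['b', 'e', 'a', 'd'] -> ['a', 'b', 'e', 'd']
'd': index 3 in ['a', 'b', 'e', 'd'] -> ['d', 'a', 'b', 'e']
'e': index 3 in ['d', 'a', 'b', 'e'] -> ['e', 'd', 'a', 'b']
'a': index 2 in ['e', 'd', 'a', 'b'] -> ['a', 'e', 'd', 'b']
'a': index 0 in ['a', 'e', 'd', 'b'] -> ['a', 'e', 'd', 'b']
'd': index 2 in ['a', 'e', 'd', 'b'] -> ['d', 'a', 'e', 'b']
'e': index 2 in ['d', 'a', 'e', 'b'] -> ['e', 'd', 'a', 'b']
'e': index 0 in ['e', 'd', 'a', 'b'] -> ['e', 'd', 'a', 'b']


Output: [0, 3, 2, 2, 3, 3, 2, 0, 2, 2, 0]


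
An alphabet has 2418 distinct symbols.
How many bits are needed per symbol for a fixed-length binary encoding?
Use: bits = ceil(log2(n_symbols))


log2(2418) = 11.2396
Bracket: 2^11 = 2048 < 2418 <= 2^12 = 4096
So ceil(log2(2418)) = 12

bits = ceil(log2(2418)) = ceil(11.2396) = 12 bits


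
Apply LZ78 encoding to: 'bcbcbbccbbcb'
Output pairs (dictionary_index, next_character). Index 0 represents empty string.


LZ78 encoding steps:
Dictionary: {0: ''}
Step 1: w='' (idx 0), next='b' -> output (0, 'b'), add 'b' as idx 1
Step 2: w='' (idx 0), next='c' -> output (0, 'c'), add 'c' as idx 2
Step 3: w='b' (idx 1), next='c' -> output (1, 'c'), add 'bc' as idx 3
Step 4: w='b' (idx 1), next='b' -> output (1, 'b'), add 'bb' as idx 4
Step 5: w='c' (idx 2), next='c' -> output (2, 'c'), add 'cc' as idx 5
Step 6: w='bb' (idx 4), next='c' -> output (4, 'c'), add 'bbc' as idx 6
Step 7: w='b' (idx 1), end of input -> output (1, '')


Encoded: [(0, 'b'), (0, 'c'), (1, 'c'), (1, 'b'), (2, 'c'), (4, 'c'), (1, '')]


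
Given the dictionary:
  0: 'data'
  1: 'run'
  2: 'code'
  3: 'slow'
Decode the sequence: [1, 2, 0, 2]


Look up each index in the dictionary:
  1 -> 'run'
  2 -> 'code'
  0 -> 'data'
  2 -> 'code'

Decoded: "run code data code"


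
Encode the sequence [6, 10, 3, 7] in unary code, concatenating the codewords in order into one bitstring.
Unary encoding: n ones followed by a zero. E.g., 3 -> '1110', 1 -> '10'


Encode each number as n ones followed by a terminating 0:
  6 -> 1111110 (7 bits)
  10 -> 11111111110 (11 bits)
  3 -> 1110 (4 bits)
  7 -> 11111110 (8 bits)
Total length = 7 + 11 + 4 + 8 = 30 bits.

Unary([6, 10, 3, 7]) = 111111011111111110111011111110 (30 bits)


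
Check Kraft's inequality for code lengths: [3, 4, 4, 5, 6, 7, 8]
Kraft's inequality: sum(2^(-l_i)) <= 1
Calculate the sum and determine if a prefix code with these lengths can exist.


Sum = 2^(-3) + 2^(-4) + 2^(-4) + 2^(-5) + 2^(-6) + 2^(-7) + 2^(-8)
    = 0.125 + 0.0625 + 0.0625 + 0.03125 + 0.015625 + 0.0078125 + 0.00390625
    = 79/256 = 0.30859375
Since 0.30859375 <= 1, Kraft's inequality IS satisfied.
A prefix code with these lengths CAN exist.

Kraft sum = 0.30859375. Satisfied.


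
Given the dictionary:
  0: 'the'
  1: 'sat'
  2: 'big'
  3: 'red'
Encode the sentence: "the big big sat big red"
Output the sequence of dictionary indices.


Look up each word in the dictionary:
  'the' -> 0
  'big' -> 2
  'big' -> 2
  'sat' -> 1
  'big' -> 2
  'red' -> 3

Encoded: [0, 2, 2, 1, 2, 3]


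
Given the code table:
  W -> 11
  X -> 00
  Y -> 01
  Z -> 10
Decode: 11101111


Decoding:
11 -> W
10 -> Z
11 -> W
11 -> W


Result: WZWW


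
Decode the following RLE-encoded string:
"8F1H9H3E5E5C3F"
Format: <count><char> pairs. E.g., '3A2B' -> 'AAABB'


Expanding each <count><char> pair:
  8F -> 'FFFFFFFF'
  1H -> 'H'
  9H -> 'HHHHHHHHH'
  3E -> 'EEE'
  5E -> 'EEEEE'
  5C -> 'CCCCC'
  3F -> 'FFF'

Decoded = FFFFFFFFHHHHHHHHHHEEEEEEEECCCCCFFF


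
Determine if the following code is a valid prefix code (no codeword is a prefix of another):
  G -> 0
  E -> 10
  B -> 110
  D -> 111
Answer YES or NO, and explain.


Checking each pair (does one codeword prefix another?):
  G='0' vs E='10': no prefix
  G='0' vs B='110': no prefix
  G='0' vs D='111': no prefix
  E='10' vs G='0': no prefix
  E='10' vs B='110': no prefix
  E='10' vs D='111': no prefix
  B='110' vs G='0': no prefix
  B='110' vs E='10': no prefix
  B='110' vs D='111': no prefix
  D='111' vs G='0': no prefix
  D='111' vs E='10': no prefix
  D='111' vs B='110': no prefix
No violation found over all pairs.

YES -- this is a valid prefix code. No codeword is a prefix of any other codeword.


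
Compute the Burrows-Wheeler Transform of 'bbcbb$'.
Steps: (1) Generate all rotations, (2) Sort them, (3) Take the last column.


Rotations (sorted):
  0: $bbcbb -> last char: b
  1: b$bbcb -> last char: b
  2: bb$bbc -> last char: c
  3: bbcbb$ -> last char: $
  4: bcbb$b -> last char: b
  5: cbb$bb -> last char: b


BWT = bbc$bb


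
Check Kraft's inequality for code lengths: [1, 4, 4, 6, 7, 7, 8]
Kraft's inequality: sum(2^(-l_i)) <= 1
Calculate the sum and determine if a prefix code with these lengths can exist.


Sum = 2^(-1) + 2^(-4) + 2^(-4) + 2^(-6) + 2^(-7) + 2^(-7) + 2^(-8)
    = 0.5 + 0.0625 + 0.0625 + 0.015625 + 0.0078125 + 0.0078125 + 0.00390625
    = 169/256 = 0.66015625
Since 0.66015625 <= 1, Kraft's inequality IS satisfied.
A prefix code with these lengths CAN exist.

Kraft sum = 0.66015625. Satisfied.


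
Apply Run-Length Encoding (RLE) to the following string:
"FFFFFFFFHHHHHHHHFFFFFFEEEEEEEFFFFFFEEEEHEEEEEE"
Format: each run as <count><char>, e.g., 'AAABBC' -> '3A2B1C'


Scanning runs left to right:
  i=0: run of 'F' x 8 -> '8F'
  i=8: run of 'H' x 8 -> '8H'
  i=16: run of 'F' x 6 -> '6F'
  i=22: run of 'E' x 7 -> '7E'
  i=29: run of 'F' x 6 -> '6F'
  i=35: run of 'E' x 4 -> '4E'
  i=39: run of 'H' x 1 -> '1H'
  i=40: run of 'E' x 6 -> '6E'

RLE = 8F8H6F7E6F4E1H6E


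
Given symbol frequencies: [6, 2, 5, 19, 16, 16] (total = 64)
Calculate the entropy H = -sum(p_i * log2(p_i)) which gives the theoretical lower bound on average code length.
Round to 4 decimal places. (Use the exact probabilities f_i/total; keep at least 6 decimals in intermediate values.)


Per-symbol terms -p_i * log2(p_i) with p_i = f_i/64:
  p = 6/64 = 0.093750: log2(p) = -3.415037, -p*log2(p) = 0.320160
  p = 2/64 = 0.031250: log2(p) = -5.000000, -p*log2(p) = 0.156250
  p = 5/64 = 0.078125: log2(p) = -3.678072, -p*log2(p) = 0.287349
  p = 19/64 = 0.296875: log2(p) = -1.752072, -p*log2(p) = 0.520147
  p = 16/64 = 0.250000: log2(p) = -2.000000, -p*log2(p) = 0.500000
  p = 16/64 = 0.250000: log2(p) = -2.000000, -p*log2(p) = 0.500000
H = 0.320160 + 0.156250 + 0.287349 + 0.520147 + 0.500000 + 0.500000 = 2.283906

H = 2.2839 bits/symbol


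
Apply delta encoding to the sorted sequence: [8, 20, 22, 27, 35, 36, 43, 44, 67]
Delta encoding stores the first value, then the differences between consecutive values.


First value: 8
Deltas:
  20 - 8 = 12
  22 - 20 = 2
  27 - 22 = 5
  35 - 27 = 8
  36 - 35 = 1
  43 - 36 = 7
  44 - 43 = 1
  67 - 44 = 23


Delta encoded: [8, 12, 2, 5, 8, 1, 7, 1, 23]


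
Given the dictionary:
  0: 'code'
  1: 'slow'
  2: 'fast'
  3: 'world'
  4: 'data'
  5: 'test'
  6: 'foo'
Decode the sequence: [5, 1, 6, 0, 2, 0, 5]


Look up each index in the dictionary:
  5 -> 'test'
  1 -> 'slow'
  6 -> 'foo'
  0 -> 'code'
  2 -> 'fast'
  0 -> 'code'
  5 -> 'test'

Decoded: "test slow foo code fast code test"


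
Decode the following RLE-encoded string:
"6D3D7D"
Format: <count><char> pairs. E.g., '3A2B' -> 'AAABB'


Expanding each <count><char> pair:
  6D -> 'DDDDDD'
  3D -> 'DDD'
  7D -> 'DDDDDDD'

Decoded = DDDDDDDDDDDDDDDD


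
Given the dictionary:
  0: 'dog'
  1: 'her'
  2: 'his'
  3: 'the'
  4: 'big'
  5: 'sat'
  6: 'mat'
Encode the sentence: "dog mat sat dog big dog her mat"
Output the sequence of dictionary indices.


Look up each word in the dictionary:
  'dog' -> 0
  'mat' -> 6
  'sat' -> 5
  'dog' -> 0
  'big' -> 4
  'dog' -> 0
  'her' -> 1
  'mat' -> 6

Encoded: [0, 6, 5, 0, 4, 0, 1, 6]


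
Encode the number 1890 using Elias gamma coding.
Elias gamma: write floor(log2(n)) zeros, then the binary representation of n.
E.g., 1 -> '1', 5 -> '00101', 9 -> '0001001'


num_bits = floor(log2(1890)) + 1 = 11
leading_zeros = num_bits - 1 = 10
binary(1890) = 11101100010

Elias gamma(1890) = '0000000000' + '11101100010' = 000000000011101100010 (21 bits)


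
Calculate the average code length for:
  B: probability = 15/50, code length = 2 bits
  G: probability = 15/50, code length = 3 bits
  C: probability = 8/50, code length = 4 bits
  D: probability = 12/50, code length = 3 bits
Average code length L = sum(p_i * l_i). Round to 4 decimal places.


Weighted contributions p_i * l_i:
  B: (15/50) * 2 = 30/50
  G: (15/50) * 3 = 45/50
  C: (8/50) * 4 = 32/50
  D: (12/50) * 3 = 36/50
Sum = (30 + 45 + 32 + 36)/50 = 143/50

L = 143/50 = 2.8600 bits/symbol


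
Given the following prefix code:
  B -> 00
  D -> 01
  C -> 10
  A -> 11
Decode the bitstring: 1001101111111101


Decoding step by step:
Bits 10 -> C
Bits 01 -> D
Bits 10 -> C
Bits 11 -> A
Bits 11 -> A
Bits 11 -> A
Bits 11 -> A
Bits 01 -> D


Decoded message: CDCAAAAD


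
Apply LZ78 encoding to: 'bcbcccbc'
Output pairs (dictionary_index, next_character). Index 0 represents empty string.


LZ78 encoding steps:
Dictionary: {0: ''}
Step 1: w='' (idx 0), next='b' -> output (0, 'b'), add 'b' as idx 1
Step 2: w='' (idx 0), next='c' -> output (0, 'c'), add 'c' as idx 2
Step 3: w='b' (idx 1), next='c' -> output (1, 'c'), add 'bc' as idx 3
Step 4: w='c' (idx 2), next='c' -> output (2, 'c'), add 'cc' as idx 4
Step 5: w='bc' (idx 3), end of input -> output (3, '')


Encoded: [(0, 'b'), (0, 'c'), (1, 'c'), (2, 'c'), (3, '')]


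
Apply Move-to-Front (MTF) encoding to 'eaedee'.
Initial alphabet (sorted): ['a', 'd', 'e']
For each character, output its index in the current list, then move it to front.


MTF encoding:
'e': index 2 in ['a', 'd', 'e'] -> ['e', 'a', 'd']
'a': index 1 in ['e', 'a', 'd'] -> ['a', 'e', 'd']
'e': index 1 in ['a', 'e', 'd'] -> ['e', 'a', 'd']
'd': index 2 in ['e', 'a', 'd'] -> ['d', 'e', 'a']
'e': index 1 in ['d', 'e', 'a'] -> ['e', 'd', 'a']
'e': index 0 in ['e', 'd', 'a'] -> ['e', 'd', 'a']


Output: [2, 1, 1, 2, 1, 0]


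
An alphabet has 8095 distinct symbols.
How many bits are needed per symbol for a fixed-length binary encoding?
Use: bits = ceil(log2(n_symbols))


log2(8095) = 12.9828
Bracket: 2^12 = 4096 < 8095 <= 2^13 = 8192
So ceil(log2(8095)) = 13

bits = ceil(log2(8095)) = ceil(12.9828) = 13 bits


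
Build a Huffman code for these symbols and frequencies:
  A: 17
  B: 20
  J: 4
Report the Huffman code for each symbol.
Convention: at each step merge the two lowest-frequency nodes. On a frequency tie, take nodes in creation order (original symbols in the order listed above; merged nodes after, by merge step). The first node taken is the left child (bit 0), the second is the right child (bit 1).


Huffman tree construction:
Step 1: Merge J(4) + A(17) = 21
Step 2: Merge B(20) + (J+A)(21) = 41
Read each symbol's code off the tree from the root (left child = 0, right child = 1).

Codes:
  A: 11 (length 2)
  B: 0 (length 1)
  J: 10 (length 2)
Average code length: 62/41 = 1.5122 bits/symbol


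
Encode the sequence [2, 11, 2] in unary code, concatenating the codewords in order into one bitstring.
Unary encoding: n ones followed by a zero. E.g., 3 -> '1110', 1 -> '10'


Encode each number as n ones followed by a terminating 0:
  2 -> 110 (3 bits)
  11 -> 111111111110 (12 bits)
  2 -> 110 (3 bits)
Total length = 3 + 12 + 3 = 18 bits.

Unary([2, 11, 2]) = 110111111111110110 (18 bits)


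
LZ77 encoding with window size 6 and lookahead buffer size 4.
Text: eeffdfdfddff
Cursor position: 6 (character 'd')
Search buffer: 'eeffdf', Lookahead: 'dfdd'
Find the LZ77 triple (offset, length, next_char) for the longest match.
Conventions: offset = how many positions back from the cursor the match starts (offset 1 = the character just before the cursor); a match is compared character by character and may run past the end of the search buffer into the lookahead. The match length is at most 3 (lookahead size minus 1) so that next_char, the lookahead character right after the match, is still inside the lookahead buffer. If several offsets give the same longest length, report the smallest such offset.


Try each offset into the search buffer:
  offset=1 (pos 5, char 'f'): match length 0
  offset=2 (pos 4, char 'd'): match length 3
  offset=3 (pos 3, char 'f'): match length 0
  offset=4 (pos 2, char 'f'): match length 0
  offset=5 (pos 1, char 'e'): match length 0
  offset=6 (pos 0, char 'e'): match length 0
Longest match has length 3 at offset 2.
next_char = character at position 6 + 3 = 9 -> 'd'

Best match: offset=2, length=3 (matching 'dfd' starting at position 4)
LZ77 triple: (2, 3, 'd')


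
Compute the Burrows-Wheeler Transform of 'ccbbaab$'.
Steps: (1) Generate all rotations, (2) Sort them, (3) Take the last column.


Rotations (sorted):
  0: $ccbbaab -> last char: b
  1: aab$ccbb -> last char: b
  2: ab$ccbba -> last char: a
  3: b$ccbbaa -> last char: a
  4: baab$ccb -> last char: b
  5: bbaab$cc -> last char: c
  6: cbbaab$c -> last char: c
  7: ccbbaab$ -> last char: $


BWT = bbaabcc$


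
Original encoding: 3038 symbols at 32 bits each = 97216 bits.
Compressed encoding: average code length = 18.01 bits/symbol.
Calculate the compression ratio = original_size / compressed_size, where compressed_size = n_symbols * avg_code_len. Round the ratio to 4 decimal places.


original_size = n_symbols * orig_bits = 3038 * 32 = 97216 bits
compressed_size = n_symbols * avg_code_len = 3038 * 18.01 = 54714.38 bits
ratio = original_size / compressed_size = 97216 / 54714.38 = 1.7768

Compression ratio = 1.7768


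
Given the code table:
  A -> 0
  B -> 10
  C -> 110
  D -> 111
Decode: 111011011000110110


Decoding:
111 -> D
0 -> A
110 -> C
110 -> C
0 -> A
0 -> A
110 -> C
110 -> C


Result: DACCAACC


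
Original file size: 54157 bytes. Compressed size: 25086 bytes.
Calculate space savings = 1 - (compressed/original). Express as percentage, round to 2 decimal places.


ratio = compressed/original = 25086/54157 = 0.463209
savings = 1 - ratio = 1 - 0.463209 = 0.536791
as a percentage: 0.536791 * 100 = 53.68%

Space savings = 1 - 25086/54157 = 53.68%


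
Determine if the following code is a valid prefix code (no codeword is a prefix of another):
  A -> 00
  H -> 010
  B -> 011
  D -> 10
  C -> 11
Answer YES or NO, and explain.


Checking each pair (does one codeword prefix another?):
  A='00' vs H='010': no prefix
  A='00' vs B='011': no prefix
  A='00' vs D='10': no prefix
  A='00' vs C='11': no prefix
  H='010' vs A='00': no prefix
  H='010' vs B='011': no prefix
  H='010' vs D='10': no prefix
  H='010' vs C='11': no prefix
  B='011' vs A='00': no prefix
  B='011' vs H='010': no prefix
  B='011' vs D='10': no prefix
  B='011' vs C='11': no prefix
  D='10' vs A='00': no prefix
  D='10' vs H='010': no prefix
  D='10' vs B='011': no prefix
  D='10' vs C='11': no prefix
  C='11' vs A='00': no prefix
  C='11' vs H='010': no prefix
  C='11' vs B='011': no prefix
  C='11' vs D='10': no prefix
No violation found over all pairs.

YES -- this is a valid prefix code. No codeword is a prefix of any other codeword.


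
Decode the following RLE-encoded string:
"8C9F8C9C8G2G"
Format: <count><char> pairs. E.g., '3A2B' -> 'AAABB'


Expanding each <count><char> pair:
  8C -> 'CCCCCCCC'
  9F -> 'FFFFFFFFF'
  8C -> 'CCCCCCCC'
  9C -> 'CCCCCCCCC'
  8G -> 'GGGGGGGG'
  2G -> 'GG'

Decoded = CCCCCCCCFFFFFFFFFCCCCCCCCCCCCCCCCCGGGGGGGGGG


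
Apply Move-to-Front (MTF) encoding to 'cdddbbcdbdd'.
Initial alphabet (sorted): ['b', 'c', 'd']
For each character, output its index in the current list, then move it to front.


MTF encoding:
'c': index 1 in ['b', 'c', 'd'] -> ['c', 'b', 'd']
'd': index 2 in ['c', 'b', 'd'] -> ['d', 'c', 'b']
'd': index 0 in ['d', 'c', 'b'] -> ['d', 'c', 'b']
'd': index 0 in ['d', 'c', 'b'] -> ['d', 'c', 'b']
'b': index 2 in ['d', 'c', 'b'] -> ['b', 'd', 'c']
'b': index 0 in ['b', 'd', 'c'] -> ['b', 'd', 'c']
'c': index 2 in ['b', 'd', 'c'] -> ['c', 'b', 'd']
'd': index 2 in ['c', 'b', 'd'] -> ['d', 'c', 'b']
'b': index 2 in ['d', 'c', 'b'] -> ['b', 'd', 'c']
'd': index 1 in ['b', 'd', 'c'] -> ['d', 'b', 'c']
'd': index 0 in ['d', 'b', 'c'] -> ['d', 'b', 'c']


Output: [1, 2, 0, 0, 2, 0, 2, 2, 2, 1, 0]


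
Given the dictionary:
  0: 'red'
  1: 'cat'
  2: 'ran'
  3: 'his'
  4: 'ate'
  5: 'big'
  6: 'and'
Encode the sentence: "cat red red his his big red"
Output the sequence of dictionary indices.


Look up each word in the dictionary:
  'cat' -> 1
  'red' -> 0
  'red' -> 0
  'his' -> 3
  'his' -> 3
  'big' -> 5
  'red' -> 0

Encoded: [1, 0, 0, 3, 3, 5, 0]


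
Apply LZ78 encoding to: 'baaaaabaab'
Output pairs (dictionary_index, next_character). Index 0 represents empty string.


LZ78 encoding steps:
Dictionary: {0: ''}
Step 1: w='' (idx 0), next='b' -> output (0, 'b'), add 'b' as idx 1
Step 2: w='' (idx 0), next='a' -> output (0, 'a'), add 'a' as idx 2
Step 3: w='a' (idx 2), next='a' -> output (2, 'a'), add 'aa' as idx 3
Step 4: w='aa' (idx 3), next='b' -> output (3, 'b'), add 'aab' as idx 4
Step 5: w='aab' (idx 4), end of input -> output (4, '')


Encoded: [(0, 'b'), (0, 'a'), (2, 'a'), (3, 'b'), (4, '')]


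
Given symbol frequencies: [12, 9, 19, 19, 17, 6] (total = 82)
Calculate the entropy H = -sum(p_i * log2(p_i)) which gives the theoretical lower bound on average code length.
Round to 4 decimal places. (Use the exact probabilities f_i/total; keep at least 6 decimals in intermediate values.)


Per-symbol terms -p_i * log2(p_i) with p_i = f_i/82:
  p = 12/82 = 0.146341: log2(p) = -2.772590, -p*log2(p) = 0.405745
  p = 9/82 = 0.109756: log2(p) = -3.187627, -p*log2(p) = 0.349862
  p = 19/82 = 0.231707: log2(p) = -2.109624, -p*log2(p) = 0.488815
  p = 19/82 = 0.231707: log2(p) = -2.109624, -p*log2(p) = 0.488815
  p = 17/82 = 0.207317: log2(p) = -2.270089, -p*log2(p) = 0.470628
  p = 6/82 = 0.073171: log2(p) = -3.772590, -p*log2(p) = 0.276043
H = 0.405745 + 0.349862 + 0.488815 + 0.488815 + 0.470628 + 0.276043 = 2.479908

H = 2.4799 bits/symbol


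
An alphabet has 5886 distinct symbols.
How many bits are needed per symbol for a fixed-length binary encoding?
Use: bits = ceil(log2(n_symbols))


log2(5886) = 12.5231
Bracket: 2^12 = 4096 < 5886 <= 2^13 = 8192
So ceil(log2(5886)) = 13

bits = ceil(log2(5886)) = ceil(12.5231) = 13 bits


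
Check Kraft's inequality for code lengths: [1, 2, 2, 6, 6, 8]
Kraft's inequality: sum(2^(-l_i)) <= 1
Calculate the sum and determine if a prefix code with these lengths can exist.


Sum = 2^(-1) + 2^(-2) + 2^(-2) + 2^(-6) + 2^(-6) + 2^(-8)
    = 0.5 + 0.25 + 0.25 + 0.015625 + 0.015625 + 0.00390625
    = 265/256 = 1.03515625
Since 1.03515625 > 1, Kraft's inequality is NOT satisfied.
A prefix code with these lengths CANNOT exist.

Kraft sum = 1.03515625. Not satisfied.


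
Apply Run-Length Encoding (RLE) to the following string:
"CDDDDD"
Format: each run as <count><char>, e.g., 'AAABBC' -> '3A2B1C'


Scanning runs left to right:
  i=0: run of 'C' x 1 -> '1C'
  i=1: run of 'D' x 5 -> '5D'

RLE = 1C5D


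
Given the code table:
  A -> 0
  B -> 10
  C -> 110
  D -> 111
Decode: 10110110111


Decoding:
10 -> B
110 -> C
110 -> C
111 -> D


Result: BCCD


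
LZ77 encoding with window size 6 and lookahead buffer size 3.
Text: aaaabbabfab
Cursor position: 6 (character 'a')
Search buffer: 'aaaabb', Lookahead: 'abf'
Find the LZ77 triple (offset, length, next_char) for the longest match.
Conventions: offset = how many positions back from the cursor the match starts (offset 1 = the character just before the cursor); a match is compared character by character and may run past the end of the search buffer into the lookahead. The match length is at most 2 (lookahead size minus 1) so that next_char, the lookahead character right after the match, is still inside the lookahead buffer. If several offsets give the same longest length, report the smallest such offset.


Try each offset into the search buffer:
  offset=1 (pos 5, char 'b'): match length 0
  offset=2 (pos 4, char 'b'): match length 0
  offset=3 (pos 3, char 'a'): match length 2
  offset=4 (pos 2, char 'a'): match length 1
  offset=5 (pos 1, char 'a'): match length 1
  offset=6 (pos 0, char 'a'): match length 1
Longest match has length 2 at offset 3.
next_char = character at position 6 + 2 = 8 -> 'f'

Best match: offset=3, length=2 (matching 'ab' starting at position 3)
LZ77 triple: (3, 2, 'f')


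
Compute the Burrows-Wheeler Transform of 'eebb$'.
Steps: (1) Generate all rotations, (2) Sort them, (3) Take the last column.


Rotations (sorted):
  0: $eebb -> last char: b
  1: b$eeb -> last char: b
  2: bb$ee -> last char: e
  3: ebb$e -> last char: e
  4: eebb$ -> last char: $


BWT = bbee$


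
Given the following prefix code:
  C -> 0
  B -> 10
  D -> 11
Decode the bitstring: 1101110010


Decoding step by step:
Bits 11 -> D
Bits 0 -> C
Bits 11 -> D
Bits 10 -> B
Bits 0 -> C
Bits 10 -> B


Decoded message: DCDBCB


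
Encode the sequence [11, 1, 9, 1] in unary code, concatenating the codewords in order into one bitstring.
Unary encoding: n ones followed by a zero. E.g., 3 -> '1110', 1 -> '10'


Encode each number as n ones followed by a terminating 0:
  11 -> 111111111110 (12 bits)
  1 -> 10 (2 bits)
  9 -> 1111111110 (10 bits)
  1 -> 10 (2 bits)
Total length = 12 + 2 + 10 + 2 = 26 bits.

Unary([11, 1, 9, 1]) = 11111111111010111111111010 (26 bits)


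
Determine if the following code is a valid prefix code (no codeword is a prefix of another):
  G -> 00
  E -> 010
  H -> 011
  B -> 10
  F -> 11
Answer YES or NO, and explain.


Checking each pair (does one codeword prefix another?):
  G='00' vs E='010': no prefix
  G='00' vs H='011': no prefix
  G='00' vs B='10': no prefix
  G='00' vs F='11': no prefix
  E='010' vs G='00': no prefix
  E='010' vs H='011': no prefix
  E='010' vs B='10': no prefix
  E='010' vs F='11': no prefix
  H='011' vs G='00': no prefix
  H='011' vs E='010': no prefix
  H='011' vs B='10': no prefix
  H='011' vs F='11': no prefix
  B='10' vs G='00': no prefix
  B='10' vs E='010': no prefix
  B='10' vs H='011': no prefix
  B='10' vs F='11': no prefix
  F='11' vs G='00': no prefix
  F='11' vs E='010': no prefix
  F='11' vs H='011': no prefix
  F='11' vs B='10': no prefix
No violation found over all pairs.

YES -- this is a valid prefix code. No codeword is a prefix of any other codeword.


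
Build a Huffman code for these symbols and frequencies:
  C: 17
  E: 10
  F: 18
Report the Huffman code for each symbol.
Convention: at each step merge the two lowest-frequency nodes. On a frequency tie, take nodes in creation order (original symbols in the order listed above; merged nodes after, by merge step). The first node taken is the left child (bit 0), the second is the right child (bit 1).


Huffman tree construction:
Step 1: Merge E(10) + C(17) = 27
Step 2: Merge F(18) + (E+C)(27) = 45
Read each symbol's code off the tree from the root (left child = 0, right child = 1).

Codes:
  C: 11 (length 2)
  E: 10 (length 2)
  F: 0 (length 1)
Average code length: 72/45 = 1.6000 bits/symbol


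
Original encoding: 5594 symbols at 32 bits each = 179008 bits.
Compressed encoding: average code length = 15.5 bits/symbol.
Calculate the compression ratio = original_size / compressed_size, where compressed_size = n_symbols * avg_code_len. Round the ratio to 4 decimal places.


original_size = n_symbols * orig_bits = 5594 * 32 = 179008 bits
compressed_size = n_symbols * avg_code_len = 5594 * 15.5 = 86707.0 bits
ratio = original_size / compressed_size = 179008 / 86707.0 = 2.0645

Compression ratio = 2.0645


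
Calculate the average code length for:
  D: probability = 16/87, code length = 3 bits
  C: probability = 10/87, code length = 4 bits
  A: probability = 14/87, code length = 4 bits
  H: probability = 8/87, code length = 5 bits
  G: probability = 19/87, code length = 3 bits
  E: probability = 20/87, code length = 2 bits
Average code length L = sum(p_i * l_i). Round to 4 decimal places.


Weighted contributions p_i * l_i:
  D: (16/87) * 3 = 48/87
  C: (10/87) * 4 = 40/87
  A: (14/87) * 4 = 56/87
  H: (8/87) * 5 = 40/87
  G: (19/87) * 3 = 57/87
  E: (20/87) * 2 = 40/87
Sum = (48 + 40 + 56 + 40 + 57 + 40)/87 = 281/87

L = 281/87 = 3.2299 bits/symbol


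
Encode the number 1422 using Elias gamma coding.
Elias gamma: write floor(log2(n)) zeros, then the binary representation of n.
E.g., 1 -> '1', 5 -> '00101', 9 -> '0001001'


num_bits = floor(log2(1422)) + 1 = 11
leading_zeros = num_bits - 1 = 10
binary(1422) = 10110001110

Elias gamma(1422) = '0000000000' + '10110001110' = 000000000010110001110 (21 bits)


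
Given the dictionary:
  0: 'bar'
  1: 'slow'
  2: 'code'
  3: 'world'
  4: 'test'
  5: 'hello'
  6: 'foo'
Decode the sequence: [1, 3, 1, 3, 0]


Look up each index in the dictionary:
  1 -> 'slow'
  3 -> 'world'
  1 -> 'slow'
  3 -> 'world'
  0 -> 'bar'

Decoded: "slow world slow world bar"


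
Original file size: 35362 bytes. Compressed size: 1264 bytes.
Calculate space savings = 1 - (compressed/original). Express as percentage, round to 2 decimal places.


ratio = compressed/original = 1264/35362 = 0.035745
savings = 1 - ratio = 1 - 0.035745 = 0.964255
as a percentage: 0.964255 * 100 = 96.43%

Space savings = 1 - 1264/35362 = 96.43%


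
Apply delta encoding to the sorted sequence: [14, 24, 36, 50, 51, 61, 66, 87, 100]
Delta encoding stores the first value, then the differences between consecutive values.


First value: 14
Deltas:
  24 - 14 = 10
  36 - 24 = 12
  50 - 36 = 14
  51 - 50 = 1
  61 - 51 = 10
  66 - 61 = 5
  87 - 66 = 21
  100 - 87 = 13


Delta encoded: [14, 10, 12, 14, 1, 10, 5, 21, 13]
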